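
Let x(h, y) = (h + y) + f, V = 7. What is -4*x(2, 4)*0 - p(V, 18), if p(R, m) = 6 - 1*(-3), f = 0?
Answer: -9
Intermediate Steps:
x(h, y) = h + y (x(h, y) = (h + y) + 0 = h + y)
p(R, m) = 9 (p(R, m) = 6 + 3 = 9)
-4*x(2, 4)*0 - p(V, 18) = -4*(2 + 4)*0 - 1*9 = -4*6*0 - 9 = -24*0 - 9 = 0 - 9 = -9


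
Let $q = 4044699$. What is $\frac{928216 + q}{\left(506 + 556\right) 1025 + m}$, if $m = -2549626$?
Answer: $- \frac{4972915}{1461076} \approx -3.4036$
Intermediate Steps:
$\frac{928216 + q}{\left(506 + 556\right) 1025 + m} = \frac{928216 + 4044699}{\left(506 + 556\right) 1025 - 2549626} = \frac{4972915}{1062 \cdot 1025 - 2549626} = \frac{4972915}{1088550 - 2549626} = \frac{4972915}{-1461076} = 4972915 \left(- \frac{1}{1461076}\right) = - \frac{4972915}{1461076}$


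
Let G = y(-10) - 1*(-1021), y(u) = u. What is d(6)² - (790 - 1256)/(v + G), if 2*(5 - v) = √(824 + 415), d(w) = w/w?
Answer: 6021609/4127785 + 932*√1239/4127785 ≈ 1.4667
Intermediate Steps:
d(w) = 1
v = 5 - √1239/2 (v = 5 - √(824 + 415)/2 = 5 - √1239/2 ≈ -12.600)
G = 1011 (G = -10 - 1*(-1021) = -10 + 1021 = 1011)
d(6)² - (790 - 1256)/(v + G) = 1² - (790 - 1256)/((5 - √1239/2) + 1011) = 1 - (-466)/(1016 - √1239/2) = 1 + 466/(1016 - √1239/2)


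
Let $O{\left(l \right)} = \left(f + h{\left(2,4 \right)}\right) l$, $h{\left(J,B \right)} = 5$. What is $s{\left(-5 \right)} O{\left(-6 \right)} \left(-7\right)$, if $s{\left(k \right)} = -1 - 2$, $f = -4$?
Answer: $-126$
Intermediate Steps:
$O{\left(l \right)} = l$ ($O{\left(l \right)} = \left(-4 + 5\right) l = 1 l = l$)
$s{\left(k \right)} = -3$ ($s{\left(k \right)} = -1 - 2 = -3$)
$s{\left(-5 \right)} O{\left(-6 \right)} \left(-7\right) = \left(-3\right) \left(-6\right) \left(-7\right) = 18 \left(-7\right) = -126$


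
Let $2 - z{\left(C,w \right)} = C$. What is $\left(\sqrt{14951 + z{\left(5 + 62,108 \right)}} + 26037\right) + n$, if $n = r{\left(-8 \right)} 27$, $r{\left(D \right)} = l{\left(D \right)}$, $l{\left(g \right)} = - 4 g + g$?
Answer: $26685 + 3 \sqrt{1654} \approx 26807.0$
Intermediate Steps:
$z{\left(C,w \right)} = 2 - C$
$l{\left(g \right)} = - 3 g$
$r{\left(D \right)} = - 3 D$
$n = 648$ ($n = \left(-3\right) \left(-8\right) 27 = 24 \cdot 27 = 648$)
$\left(\sqrt{14951 + z{\left(5 + 62,108 \right)}} + 26037\right) + n = \left(\sqrt{14951 + \left(2 - \left(5 + 62\right)\right)} + 26037\right) + 648 = \left(\sqrt{14951 + \left(2 - 67\right)} + 26037\right) + 648 = \left(\sqrt{14951 - 65} + 26037\right) + 648 = \left(\sqrt{14886} + 26037\right) + 648 = \left(3 \sqrt{1654} + 26037\right) + 648 = \left(26037 + 3 \sqrt{1654}\right) + 648 = 26685 + 3 \sqrt{1654}$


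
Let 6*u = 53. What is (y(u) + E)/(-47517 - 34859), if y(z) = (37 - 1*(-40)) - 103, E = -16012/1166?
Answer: 5791/12006302 ≈ 0.00048233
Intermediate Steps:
u = 53/6 (u = (1/6)*53 = 53/6 ≈ 8.8333)
E = -8006/583 (E = -16012*1/1166 = -8006/583 ≈ -13.732)
y(z) = -26 (y(z) = (37 + 40) - 103 = 77 - 103 = -26)
(y(u) + E)/(-47517 - 34859) = (-26 - 8006/583)/(-47517 - 34859) = -23164/583/(-82376) = -23164/583*(-1/82376) = 5791/12006302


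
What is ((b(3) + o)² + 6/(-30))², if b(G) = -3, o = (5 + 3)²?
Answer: 346108816/25 ≈ 1.3844e+7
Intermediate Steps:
o = 64 (o = 8² = 64)
((b(3) + o)² + 6/(-30))² = ((-3 + 64)² + 6/(-30))² = (61² + 6*(-1/30))² = (3721 - ⅕)² = (18604/5)² = 346108816/25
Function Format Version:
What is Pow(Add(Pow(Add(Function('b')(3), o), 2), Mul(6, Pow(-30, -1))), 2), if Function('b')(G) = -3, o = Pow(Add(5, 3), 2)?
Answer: Rational(346108816, 25) ≈ 1.3844e+7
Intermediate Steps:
o = 64 (o = Pow(8, 2) = 64)
Pow(Add(Pow(Add(Function('b')(3), o), 2), Mul(6, Pow(-30, -1))), 2) = Pow(Add(Pow(Add(-3, 64), 2), Mul(6, Pow(-30, -1))), 2) = Pow(Add(Pow(61, 2), Mul(6, Rational(-1, 30))), 2) = Pow(Add(3721, Rational(-1, 5)), 2) = Pow(Rational(18604, 5), 2) = Rational(346108816, 25)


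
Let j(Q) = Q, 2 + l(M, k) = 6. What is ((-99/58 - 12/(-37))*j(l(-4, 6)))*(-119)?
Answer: 706146/1073 ≈ 658.10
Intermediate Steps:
l(M, k) = 4 (l(M, k) = -2 + 6 = 4)
((-99/58 - 12/(-37))*j(l(-4, 6)))*(-119) = ((-99/58 - 12/(-37))*4)*(-119) = ((-99*1/58 - 12*(-1/37))*4)*(-119) = ((-99/58 + 12/37)*4)*(-119) = -2967/2146*4*(-119) = -5934/1073*(-119) = 706146/1073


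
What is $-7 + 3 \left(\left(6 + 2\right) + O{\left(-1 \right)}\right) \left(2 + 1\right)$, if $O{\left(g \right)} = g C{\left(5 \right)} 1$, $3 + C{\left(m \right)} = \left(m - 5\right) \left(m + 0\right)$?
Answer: $92$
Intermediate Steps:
$C{\left(m \right)} = -3 + m \left(-5 + m\right)$ ($C{\left(m \right)} = -3 + \left(m - 5\right) \left(m + 0\right) = -3 + \left(-5 + m\right) m = -3 + m \left(-5 + m\right)$)
$O{\left(g \right)} = - 3 g$ ($O{\left(g \right)} = g \left(-3 + 5^{2} - 25\right) 1 = g \left(-3 + 25 - 25\right) 1 = g \left(-3\right) 1 = - 3 g 1 = - 3 g$)
$-7 + 3 \left(\left(6 + 2\right) + O{\left(-1 \right)}\right) \left(2 + 1\right) = -7 + 3 \left(\left(6 + 2\right) - -3\right) \left(2 + 1\right) = -7 + 3 \left(8 + 3\right) 3 = -7 + 3 \cdot 11 \cdot 3 = -7 + 3 \cdot 33 = -7 + 99 = 92$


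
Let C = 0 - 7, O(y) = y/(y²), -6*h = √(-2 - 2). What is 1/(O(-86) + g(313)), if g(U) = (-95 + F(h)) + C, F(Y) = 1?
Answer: -86/8687 ≈ -0.0098999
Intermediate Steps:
h = -I/3 (h = -√(-2 - 2)/6 = -I/3 ≈ -0.33333*I)
O(y) = 1/y (O(y) = y/y² = 1/y)
C = -7
g(U) = -101 (g(U) = (-95 + 1) - 7 = -94 - 7 = -101)
1/(O(-86) + g(313)) = 1/(1/(-86) - 101) = 1/(-1/86 - 101) = 1/(-8687/86) = -86/8687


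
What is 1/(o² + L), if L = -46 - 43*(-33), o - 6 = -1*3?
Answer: 1/1382 ≈ 0.00072359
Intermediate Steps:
o = 3 (o = 6 - 1*3 = 6 - 3 = 3)
L = 1373 (L = -46 + 1419 = 1373)
1/(o² + L) = 1/(3² + 1373) = 1/(9 + 1373) = 1/1382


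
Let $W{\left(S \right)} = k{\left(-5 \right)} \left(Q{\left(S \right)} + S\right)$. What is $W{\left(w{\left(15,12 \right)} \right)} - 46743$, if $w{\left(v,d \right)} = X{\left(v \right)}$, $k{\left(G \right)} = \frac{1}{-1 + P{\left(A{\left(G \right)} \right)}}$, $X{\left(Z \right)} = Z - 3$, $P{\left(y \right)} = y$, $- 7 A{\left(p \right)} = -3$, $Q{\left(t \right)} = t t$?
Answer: $-47016$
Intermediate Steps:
$Q{\left(t \right)} = t^{2}$
$A{\left(p \right)} = \frac{3}{7}$ ($A{\left(p \right)} = \left(- \frac{1}{7}\right) \left(-3\right) = \frac{3}{7}$)
$X{\left(Z \right)} = -3 + Z$
$k{\left(G \right)} = - \frac{7}{4}$ ($k{\left(G \right)} = \frac{1}{-1 + \frac{3}{7}} = \frac{1}{- \frac{4}{7}} = - \frac{7}{4}$)
$w{\left(v,d \right)} = -3 + v$
$W{\left(S \right)} = - \frac{7 S}{4} - \frac{7 S^{2}}{4}$ ($W{\left(S \right)} = - \frac{7 \left(S^{2} + S\right)}{4} = - \frac{7 \left(S + S^{2}\right)}{4} = - \frac{7 S}{4} - \frac{7 S^{2}}{4}$)
$W{\left(w{\left(15,12 \right)} \right)} - 46743 = \frac{7 \left(-3 + 15\right) \left(-1 - \left(-3 + 15\right)\right)}{4} - 46743 = \frac{7}{4} \cdot 12 \left(-1 - 12\right) - 46743 = \frac{7}{4} \cdot 12 \left(-13\right) - 46743 = -273 - 46743 = -47016$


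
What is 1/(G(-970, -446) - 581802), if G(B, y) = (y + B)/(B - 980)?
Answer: -325/189085414 ≈ -1.7188e-6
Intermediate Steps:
G(B, y) = (B + y)/(-980 + B)
1/(G(-970, -446) - 581802) = 1/((-970 - 446)/(-980 - 970) - 581802) = 1/(-1416/(-1950) - 581802) = 1/(-1/1950*(-1416) - 581802) = 1/(236/325 - 581802) = 1/(-189085414/325) = -325/189085414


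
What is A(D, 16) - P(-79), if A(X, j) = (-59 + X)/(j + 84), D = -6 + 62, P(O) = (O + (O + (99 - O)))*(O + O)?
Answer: 315997/100 ≈ 3160.0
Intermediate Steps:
P(O) = 2*O*(99 + O) (P(O) = (O + 99)*(2*O) = (99 + O)*(2*O) = 2*O*(99 + O))
D = 56
A(X, j) = (-59 + X)/(84 + j)
A(D, 16) - P(-79) = (-59 + 56)/(84 + 16) - 2*(-79)*(99 - 79) = -3/100 - 2*(-79)*20 = (1/100)*(-3) - 1*(-3160) = -3/100 + 3160 = 315997/100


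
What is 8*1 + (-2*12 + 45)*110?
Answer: 2318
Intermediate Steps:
8*1 + (-2*12 + 45)*110 = 8 + (-24 + 45)*110 = 8 + 21*110 = 8 + 2310 = 2318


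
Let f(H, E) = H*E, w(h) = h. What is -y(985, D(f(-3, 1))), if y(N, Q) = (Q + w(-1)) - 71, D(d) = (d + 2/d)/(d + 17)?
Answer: 3035/42 ≈ 72.262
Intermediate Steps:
f(H, E) = E*H
D(d) = (d + 2/d)/(17 + d)
y(N, Q) = -72 + Q (y(N, Q) = (Q - 1) - 71 = (-1 + Q) - 71 = -72 + Q)
-y(985, D(f(-3, 1))) = -(-72 + (2 + (1*(-3))²)/(((1*(-3)))*(17 + 1*(-3)))) = -(-72 + (2 + (-3)²)/((-3)*(17 - 3))) = -(-72 - ⅓*(2 + 9)/14) = -(-72 - ⅓*1/14*11) = -(-72 - 11/42) = -1*(-3035/42) = 3035/42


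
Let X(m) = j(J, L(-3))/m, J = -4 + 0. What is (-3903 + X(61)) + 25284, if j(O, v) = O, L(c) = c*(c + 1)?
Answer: 1304237/61 ≈ 21381.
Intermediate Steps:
J = -4
L(c) = c*(1 + c)
X(m) = -4/m
(-3903 + X(61)) + 25284 = (-3903 - 4/61) + 25284 = -238087/61 + 25284 = 1304237/61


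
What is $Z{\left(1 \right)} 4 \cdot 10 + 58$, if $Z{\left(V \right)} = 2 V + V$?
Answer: $178$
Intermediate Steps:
$Z{\left(V \right)} = 3 V$
$Z{\left(1 \right)} 4 \cdot 10 + 58 = 3 \cdot 1 \cdot 4 \cdot 10 + 58 = 3 \cdot 40 + 58 = 120 + 58 = 178$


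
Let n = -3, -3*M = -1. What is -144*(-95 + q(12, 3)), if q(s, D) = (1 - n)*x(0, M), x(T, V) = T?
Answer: 13680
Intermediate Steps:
M = ⅓ (M = -⅓*(-1) = ⅓ ≈ 0.33333)
q(s, D) = 0 (q(s, D) = (1 - 1*(-3))*0 = (1 + 3)*0 = 4*0 = 0)
-144*(-95 + q(12, 3)) = -144*(-95 + 0) = -144*(-95) = 13680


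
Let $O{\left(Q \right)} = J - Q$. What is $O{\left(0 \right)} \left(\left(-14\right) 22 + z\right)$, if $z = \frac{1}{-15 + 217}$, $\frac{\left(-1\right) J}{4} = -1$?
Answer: $- \frac{124430}{101} \approx -1232.0$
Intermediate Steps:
$J = 4$ ($J = \left(-4\right) \left(-1\right) = 4$)
$O{\left(Q \right)} = 4 - Q$
$z = \frac{1}{202} \approx 0.0049505$
$O{\left(0 \right)} \left(\left(-14\right) 22 + z\right) = \left(4 - 0\right) \left(\left(-14\right) 22 + \frac{1}{202}\right) = \left(4 + 0\right) \left(-308 + \frac{1}{202}\right) = 4 \left(- \frac{62215}{202}\right) = - \frac{124430}{101}$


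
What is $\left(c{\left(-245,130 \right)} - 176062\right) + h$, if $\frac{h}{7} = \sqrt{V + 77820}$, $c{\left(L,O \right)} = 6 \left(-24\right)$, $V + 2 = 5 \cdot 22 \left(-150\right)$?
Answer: $-176206 + 7 \sqrt{61318} \approx -1.7447 \cdot 10^{5}$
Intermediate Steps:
$V = -16502$ ($V = -2 + 5 \cdot 22 \left(-150\right) = -2 + 110 \left(-150\right) = -2 - 16500 = -16502$)
$c{\left(L,O \right)} = -144$
$h = 7 \sqrt{61318}$ ($h = 7 \sqrt{-16502 + 77820} = 7 \sqrt{61318} \approx 1733.4$)
$\left(c{\left(-245,130 \right)} - 176062\right) + h = \left(-144 - 176062\right) + 7 \sqrt{61318} = -176206 + 7 \sqrt{61318}$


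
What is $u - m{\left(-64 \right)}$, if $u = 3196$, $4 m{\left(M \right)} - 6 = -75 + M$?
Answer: $\frac{12917}{4} \approx 3229.3$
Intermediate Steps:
$m{\left(M \right)} = - \frac{69}{4} + \frac{M}{4}$ ($m{\left(M \right)} = \frac{3}{2} + \frac{-75 + M}{4} = \frac{3}{2} + \left(- \frac{75}{4} + \frac{M}{4}\right) = - \frac{69}{4} + \frac{M}{4}$)
$u - m{\left(-64 \right)} = 3196 - \left(- \frac{69}{4} + \frac{1}{4} \left(-64\right)\right) = 3196 - \left(- \frac{69}{4} - 16\right) = 3196 - - \frac{133}{4} = 3196 + \frac{133}{4} = \frac{12917}{4}$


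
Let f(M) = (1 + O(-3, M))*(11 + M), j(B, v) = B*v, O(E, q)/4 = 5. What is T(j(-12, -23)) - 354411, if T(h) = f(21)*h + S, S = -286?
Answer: -169225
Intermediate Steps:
O(E, q) = 20 (O(E, q) = 4*5 = 20)
f(M) = 231 + 21*M (f(M) = (1 + 20)*(11 + M) = 21*(11 + M) = 231 + 21*M)
T(h) = -286 + 672*h (T(h) = (231 + 21*21)*h - 286 = (231 + 441)*h - 286 = 672*h - 286 = -286 + 672*h)
T(j(-12, -23)) - 354411 = (-286 + 672*(-12*(-23))) - 354411 = (-286 + 672*276) - 354411 = (-286 + 185472) - 354411 = 185186 - 354411 = -169225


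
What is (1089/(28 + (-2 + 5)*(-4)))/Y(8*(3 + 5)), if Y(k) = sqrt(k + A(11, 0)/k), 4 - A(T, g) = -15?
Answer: 1089*sqrt(4115)/8230 ≈ 8.4881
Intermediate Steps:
A(T, g) = 19 (A(T, g) = 4 - 1*(-15) = 4 + 15 = 19)
Y(k) = sqrt(k + 19/k)
(1089/(28 + (-2 + 5)*(-4)))/Y(8*(3 + 5)) = (1089/(28 + (-2 + 5)*(-4)))/(sqrt(8*(3 + 5) + 19/((8*(3 + 5))))) = (1089/(28 + 3*(-4)))/(sqrt(8*8 + 19/((8*8)))) = (1089/(28 - 12))/(sqrt(64 + 19/64)) = (1089/16)/(sqrt(64 + 19*(1/64))) = ((1/16)*1089)/(sqrt(64 + 19/64)) = 1089/(16*(sqrt(4115/64))) = 1089/(16*((sqrt(4115)/8))) = 1089*(8*sqrt(4115)/4115)/16 = 1089*sqrt(4115)/8230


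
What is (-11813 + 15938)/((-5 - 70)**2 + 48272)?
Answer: 4125/53897 ≈ 0.076535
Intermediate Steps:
(-11813 + 15938)/((-5 - 70)**2 + 48272) = 4125/((-75)**2 + 48272) = 4125/(5625 + 48272) = 4125/53897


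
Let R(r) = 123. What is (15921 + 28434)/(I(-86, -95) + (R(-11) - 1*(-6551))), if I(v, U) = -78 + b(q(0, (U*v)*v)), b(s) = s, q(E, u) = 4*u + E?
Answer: -14785/934628 ≈ -0.015819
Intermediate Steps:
q(E, u) = E + 4*u
I(v, U) = -78 + 4*U*v**2 (I(v, U) = -78 + (0 + 4*((U*v)*v)) = -78 + (0 + 4*(U*v**2)) = -78 + (0 + 4*U*v**2) = -78 + 4*U*v**2)
(15921 + 28434)/(I(-86, -95) + (R(-11) - 1*(-6551))) = (15921 + 28434)/((-78 + 4*(-95)*(-86)**2) + (123 - 1*(-6551))) = 44355/((-78 + 4*(-95)*7396) + (123 + 6551)) = 44355/((-78 - 2810480) + 6674) = 44355/(-2810558 + 6674) = 44355/(-2803884) = 44355*(-1/2803884) = -14785/934628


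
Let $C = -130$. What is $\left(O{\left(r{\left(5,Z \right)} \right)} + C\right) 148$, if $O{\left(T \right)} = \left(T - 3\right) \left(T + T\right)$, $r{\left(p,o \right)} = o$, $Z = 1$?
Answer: $-19832$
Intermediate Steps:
$O{\left(T \right)} = 2 T \left(-3 + T\right)$ ($O{\left(T \right)} = \left(-3 + T\right) 2 T = 2 T \left(-3 + T\right)$)
$\left(O{\left(r{\left(5,Z \right)} \right)} + C\right) 148 = \left(2 \cdot 1 \left(-3 + 1\right) - 130\right) 148 = \left(2 \cdot 1 \left(-2\right) - 130\right) 148 = \left(-4 - 130\right) 148 = \left(-134\right) 148 = -19832$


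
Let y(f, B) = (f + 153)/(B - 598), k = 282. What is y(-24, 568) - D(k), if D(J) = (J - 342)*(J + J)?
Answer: 338357/10 ≈ 33836.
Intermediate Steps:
y(f, B) = (153 + f)/(-598 + B)
D(J) = 2*J*(-342 + J) (D(J) = (-342 + J)*(2*J) = 2*J*(-342 + J))
y(-24, 568) - D(k) = (153 - 24)/(-598 + 568) - 2*282*(-342 + 282) = 129/(-30) - 2*282*(-60) = -1/30*129 - 1*(-33840) = -43/10 + 33840 = 338357/10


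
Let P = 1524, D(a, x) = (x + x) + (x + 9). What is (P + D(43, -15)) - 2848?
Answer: -1360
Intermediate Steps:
D(a, x) = 9 + 3*x (D(a, x) = 2*x + (9 + x) = 9 + 3*x)
(P + D(43, -15)) - 2848 = (1524 + (9 + 3*(-15))) - 2848 = (1524 + (9 - 45)) - 2848 = (1524 - 36) - 2848 = 1488 - 2848 = -1360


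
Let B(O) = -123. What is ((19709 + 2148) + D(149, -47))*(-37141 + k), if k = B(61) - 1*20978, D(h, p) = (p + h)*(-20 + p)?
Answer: -874969566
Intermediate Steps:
D(h, p) = (-20 + p)*(h + p) (D(h, p) = (h + p)*(-20 + p) = (-20 + p)*(h + p))
k = -21101 (k = -123 - 1*20978 = -123 - 20978 = -21101)
((19709 + 2148) + D(149, -47))*(-37141 + k) = ((19709 + 2148) + ((-47)² - 20*149 - 20*(-47) + 149*(-47)))*(-37141 - 21101) = (21857 + (2209 - 2980 + 940 - 7003))*(-58242) = (21857 - 6834)*(-58242) = 15023*(-58242) = -874969566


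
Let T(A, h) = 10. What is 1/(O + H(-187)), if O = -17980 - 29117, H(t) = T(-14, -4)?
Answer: -1/47087 ≈ -2.1237e-5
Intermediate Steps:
H(t) = 10
O = -47097
1/(O + H(-187)) = 1/(-47097 + 10) = 1/(-47087) = -1/47087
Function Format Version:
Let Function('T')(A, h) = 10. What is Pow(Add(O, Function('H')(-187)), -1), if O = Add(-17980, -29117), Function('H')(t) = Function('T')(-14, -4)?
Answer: Rational(-1, 47087) ≈ -2.1237e-5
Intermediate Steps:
Function('H')(t) = 10
O = -47097
Pow(Add(O, Function('H')(-187)), -1) = Pow(Add(-47097, 10), -1) = Pow(-47087, -1) = Rational(-1, 47087)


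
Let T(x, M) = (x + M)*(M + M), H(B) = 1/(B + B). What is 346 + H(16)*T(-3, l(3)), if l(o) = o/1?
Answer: 346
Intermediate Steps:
H(B) = 1/(2*B)
l(o) = o (l(o) = o*1 = o)
T(x, M) = 2*M*(M + x) (T(x, M) = (M + x)*(2*M) = 2*M*(M + x))
346 + H(16)*T(-3, l(3)) = 346 + ((½)/16)*(2*3*(3 - 3)) = 346 + ((½)*(1/16))*(2*3*0) = 346 + (1/32)*0 = 346 + 0 = 346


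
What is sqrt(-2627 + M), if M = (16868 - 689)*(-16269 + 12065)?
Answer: I*sqrt(68019143) ≈ 8247.4*I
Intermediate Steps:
M = -68016516 (M = 16179*(-4204) = -68016516)
sqrt(-2627 + M) = sqrt(-2627 - 68016516) = sqrt(-68019143) = I*sqrt(68019143)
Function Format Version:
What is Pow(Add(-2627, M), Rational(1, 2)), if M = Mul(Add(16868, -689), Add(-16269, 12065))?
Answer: Mul(I, Pow(68019143, Rational(1, 2))) ≈ Mul(8247.4, I)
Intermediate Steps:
M = -68016516 (M = Mul(16179, -4204) = -68016516)
Pow(Add(-2627, M), Rational(1, 2)) = Pow(Add(-2627, -68016516), Rational(1, 2)) = Pow(-68019143, Rational(1, 2)) = Mul(I, Pow(68019143, Rational(1, 2)))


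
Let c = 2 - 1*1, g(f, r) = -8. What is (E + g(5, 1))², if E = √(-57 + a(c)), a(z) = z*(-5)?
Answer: (8 - I*√62)² ≈ 2.0 - 125.98*I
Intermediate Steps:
c = 1 (c = 2 - 1 = 1)
a(z) = -5*z
E = I*√62 (E = √(-57 - 5*1) = √(-57 - 5) = √(-62) = I*√62 ≈ 7.874*I)
(E + g(5, 1))² = (I*√62 - 8)² = (-8 + I*√62)²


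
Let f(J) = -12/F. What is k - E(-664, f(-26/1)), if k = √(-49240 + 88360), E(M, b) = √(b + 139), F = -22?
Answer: 4*√2445 - √16885/11 ≈ 185.97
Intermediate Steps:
f(J) = 6/11 (f(J) = -12/(-22) = -12*(-1/22) = 6/11)
E(M, b) = √(139 + b)
k = 4*√2445 (k = √39120 = 4*√2445 ≈ 197.79)
k - E(-664, f(-26/1)) = 4*√2445 - √(139 + 6/11) = 4*√2445 - √(1535/11) = 4*√2445 - √16885/11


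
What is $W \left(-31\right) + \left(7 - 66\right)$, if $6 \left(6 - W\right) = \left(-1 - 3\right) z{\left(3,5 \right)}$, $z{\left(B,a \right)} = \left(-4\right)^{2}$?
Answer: $- \frac{1727}{3} \approx -575.67$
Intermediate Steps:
$z{\left(B,a \right)} = 16$
$W = \frac{50}{3}$ ($W = 6 - \frac{\left(-1 - 3\right) 16}{6} = 6 - \frac{\left(-4\right) 16}{6} = 6 - - \frac{32}{3} = 6 + \frac{32}{3} = \frac{50}{3} \approx 16.667$)
$W \left(-31\right) + \left(7 - 66\right) = \frac{50}{3} \left(-31\right) + \left(7 - 66\right) = - \frac{1550}{3} + \left(7 - 66\right) = - \frac{1550}{3} - 59 = - \frac{1727}{3}$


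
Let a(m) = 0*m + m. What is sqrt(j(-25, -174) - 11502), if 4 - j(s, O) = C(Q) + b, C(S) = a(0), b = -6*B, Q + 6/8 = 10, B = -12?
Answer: I*sqrt(11570) ≈ 107.56*I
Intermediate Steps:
a(m) = m (a(m) = 0 + m = m)
Q = 37/4 (Q = -3/4 + 10 = 37/4 ≈ 9.2500)
b = 72 (b = -6*(-12) = 72)
C(S) = 0
j(s, O) = -68 (j(s, O) = 4 - (0 + 72) = 4 - 1*72 = 4 - 72 = -68)
sqrt(j(-25, -174) - 11502) = sqrt(-68 - 11502) = sqrt(-11570) = I*sqrt(11570)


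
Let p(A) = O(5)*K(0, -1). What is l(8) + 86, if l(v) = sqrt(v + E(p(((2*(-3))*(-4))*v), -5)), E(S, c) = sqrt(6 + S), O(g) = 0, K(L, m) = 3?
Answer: 86 + sqrt(8 + sqrt(6)) ≈ 89.233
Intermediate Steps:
p(A) = 0 (p(A) = 0*3 = 0)
l(v) = sqrt(v + sqrt(6)) (l(v) = sqrt(v + sqrt(6 + 0)) = sqrt(v + sqrt(6)))
l(8) + 86 = sqrt(8 + sqrt(6)) + 86 = 86 + sqrt(8 + sqrt(6))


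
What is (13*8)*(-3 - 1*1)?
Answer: -416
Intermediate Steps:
(13*8)*(-3 - 1*1) = 104*(-3 - 1) = 104*(-4) = -416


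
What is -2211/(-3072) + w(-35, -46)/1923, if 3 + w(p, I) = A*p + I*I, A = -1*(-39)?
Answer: 2183203/1969152 ≈ 1.1087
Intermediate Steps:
A = 39
w(p, I) = -3 + I² + 39*p (w(p, I) = -3 + (39*p + I*I) = -3 + (39*p + I²) = -3 + (I² + 39*p) = -3 + I² + 39*p)
-2211/(-3072) + w(-35, -46)/1923 = -2211/(-3072) + (-3 + (-46)² + 39*(-35))/1923 = -2211*(-1/3072) + (-3 + 2116 - 1365)*(1/1923) = 737/1024 + 748*(1/1923) = 737/1024 + 748/1923 = 2183203/1969152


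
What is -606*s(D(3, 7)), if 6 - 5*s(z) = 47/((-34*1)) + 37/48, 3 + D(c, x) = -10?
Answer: -108979/136 ≈ -801.32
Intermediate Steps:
D(c, x) = -13 (D(c, x) = -3 - 10 = -13)
s(z) = 1079/816 (s(z) = 6/5 - (47/((-34*1)) + 37/48)/5 = 6/5 - (47/(-34) + 37*(1/48))/5 = 6/5 - (47*(-1/34) + 37/48)/5 = 6/5 - (-47/34 + 37/48)/5 = 6/5 - ⅕*(-499/816) = 6/5 + 499/4080 = 1079/816)
-606*s(D(3, 7)) = -606*1079/816 = -108979/136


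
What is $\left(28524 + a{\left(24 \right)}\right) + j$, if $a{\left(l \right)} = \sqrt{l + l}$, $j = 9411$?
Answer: $37935 + 4 \sqrt{3} \approx 37942.0$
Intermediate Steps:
$a{\left(l \right)} = \sqrt{2} \sqrt{l}$ ($a{\left(l \right)} = \sqrt{2 l} = \sqrt{2} \sqrt{l}$)
$\left(28524 + a{\left(24 \right)}\right) + j = \left(28524 + \sqrt{2} \sqrt{24}\right) + 9411 = \left(28524 + \sqrt{2} \cdot 2 \sqrt{6}\right) + 9411 = \left(28524 + 4 \sqrt{3}\right) + 9411 = 37935 + 4 \sqrt{3}$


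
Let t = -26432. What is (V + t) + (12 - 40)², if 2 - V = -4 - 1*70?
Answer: -25572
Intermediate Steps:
V = 76 (V = 2 - (-4 - 1*70) = 2 - (-4 - 70) = 2 - 1*(-74) = 2 + 74 = 76)
(V + t) + (12 - 40)² = (76 - 26432) + (12 - 40)² = -26356 + (-28)² = -26356 + 784 = -25572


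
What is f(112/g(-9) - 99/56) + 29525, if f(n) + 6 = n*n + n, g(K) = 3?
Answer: 869848681/28224 ≈ 30819.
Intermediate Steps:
f(n) = -6 + n + n² (f(n) = -6 + (n*n + n) = -6 + (n² + n) = -6 + (n + n²) = -6 + n + n²)
f(112/g(-9) - 99/56) + 29525 = (-6 + (112/3 - 99/56) + (112/3 - 99/56)²) + 29525 = (-6 + 5975/168 + (5975/168)²) + 29525 = (-6 + 5975/168 + 35700625/28224) + 29525 = 36535081/28224 + 29525 = 869848681/28224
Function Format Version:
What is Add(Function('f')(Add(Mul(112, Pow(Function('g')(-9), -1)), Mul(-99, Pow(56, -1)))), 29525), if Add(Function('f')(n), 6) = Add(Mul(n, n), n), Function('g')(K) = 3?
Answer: Rational(869848681, 28224) ≈ 30819.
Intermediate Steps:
Function('f')(n) = Add(-6, n, Pow(n, 2)) (Function('f')(n) = Add(-6, Add(Mul(n, n), n)) = Add(-6, Add(Pow(n, 2), n)) = Add(-6, Add(n, Pow(n, 2))) = Add(-6, n, Pow(n, 2)))
Add(Function('f')(Add(Mul(112, Pow(Function('g')(-9), -1)), Mul(-99, Pow(56, -1)))), 29525) = Add(Add(-6, Add(Mul(112, Pow(3, -1)), Mul(-99, Pow(56, -1))), Pow(Add(Mul(112, Pow(3, -1)), Mul(-99, Pow(56, -1))), 2)), 29525) = Add(Add(-6, Add(Mul(112, Rational(1, 3)), Mul(-99, Rational(1, 56))), Pow(Add(Mul(112, Rational(1, 3)), Mul(-99, Rational(1, 56))), 2)), 29525) = Add(Add(-6, Add(Rational(112, 3), Rational(-99, 56)), Pow(Add(Rational(112, 3), Rational(-99, 56)), 2)), 29525) = Add(Add(-6, Rational(5975, 168), Pow(Rational(5975, 168), 2)), 29525) = Add(Add(-6, Rational(5975, 168), Rational(35700625, 28224)), 29525) = Add(Rational(36535081, 28224), 29525) = Rational(869848681, 28224)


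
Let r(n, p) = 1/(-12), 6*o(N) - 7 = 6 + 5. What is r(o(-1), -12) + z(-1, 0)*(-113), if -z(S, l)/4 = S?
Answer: -5425/12 ≈ -452.08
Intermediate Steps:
z(S, l) = -4*S
o(N) = 3 (o(N) = 7/6 + (6 + 5)/6 = 7/6 + (⅙)*11 = 7/6 + 11/6 = 3)
r(n, p) = -1/12
r(o(-1), -12) + z(-1, 0)*(-113) = -1/12 - 4*(-1)*(-113) = -1/12 + 4*(-113) = -1/12 - 452 = -5425/12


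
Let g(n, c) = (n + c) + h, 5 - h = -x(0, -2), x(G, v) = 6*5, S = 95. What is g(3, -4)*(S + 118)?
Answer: 7242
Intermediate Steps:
x(G, v) = 30
h = 35 (h = 5 - (-1)*30 = 5 - 1*(-30) = 5 + 30 = 35)
g(n, c) = 35 + c + n (g(n, c) = (n + c) + 35 = (c + n) + 35 = 35 + c + n)
g(3, -4)*(S + 118) = (35 - 4 + 3)*(95 + 118) = 34*213 = 7242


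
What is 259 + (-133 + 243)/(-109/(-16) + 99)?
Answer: 440247/1693 ≈ 260.04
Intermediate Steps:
259 + (-133 + 243)/(-109/(-16) + 99) = 259 + 110/(-109*(-1/16) + 99) = 259 + 110/(109/16 + 99) = 259 + 110/(1693/16) = 259 + 110*(16/1693) = 259 + 1760/1693 = 440247/1693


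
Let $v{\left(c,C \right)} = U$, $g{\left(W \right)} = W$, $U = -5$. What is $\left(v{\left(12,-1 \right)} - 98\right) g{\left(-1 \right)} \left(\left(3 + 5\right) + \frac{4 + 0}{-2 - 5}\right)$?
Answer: $\frac{5356}{7} \approx 765.14$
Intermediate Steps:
$v{\left(c,C \right)} = -5$
$\left(v{\left(12,-1 \right)} - 98\right) g{\left(-1 \right)} \left(\left(3 + 5\right) + \frac{4 + 0}{-2 - 5}\right) = \left(-5 - 98\right) \left(- (\left(3 + 5\right) + \frac{4 + 0}{-2 - 5})\right) = - 103 \left(- (8 + \frac{4}{-7})\right) = - 103 \left(- (8 + 4 \left(- \frac{1}{7}\right))\right) = - 103 \left(- (8 - \frac{4}{7})\right) = - 103 \left(\left(-1\right) \frac{52}{7}\right) = \left(-103\right) \left(- \frac{52}{7}\right) = \frac{5356}{7}$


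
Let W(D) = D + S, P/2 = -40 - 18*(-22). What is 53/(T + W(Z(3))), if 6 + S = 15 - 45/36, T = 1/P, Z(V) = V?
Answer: 37736/7655 ≈ 4.9296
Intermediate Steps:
P = 712 (P = 2*(-40 - 18*(-22)) = 2*(-40 + 396) = 2*356 = 712)
T = 1/712 ≈ 0.0014045
S = 31/4 (S = -6 + (15 - 45/36) = -6 + (15 - 45*1/36) = -6 + (15 - 5/4) = -6 + 55/4 = 31/4 ≈ 7.7500)
W(D) = 31/4 + D (W(D) = D + 31/4 = 31/4 + D)
53/(T + W(Z(3))) = 53/(1/712 + (31/4 + 3)) = 53/(1/712 + 43/4) = 53/(7655/712) = (712/7655)*53 = 37736/7655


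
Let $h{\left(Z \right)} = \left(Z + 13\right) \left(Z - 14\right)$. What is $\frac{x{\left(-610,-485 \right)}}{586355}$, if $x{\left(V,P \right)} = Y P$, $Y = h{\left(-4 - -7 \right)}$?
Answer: $\frac{1552}{10661} \approx 0.14558$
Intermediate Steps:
$h{\left(Z \right)} = \left(-14 + Z\right) \left(13 + Z\right)$ ($h{\left(Z \right)} = \left(13 + Z\right) \left(-14 + Z\right) = \left(-14 + Z\right) \left(13 + Z\right)$)
$Y = -176$ ($Y = -182 + \left(-4 - -7\right)^{2} - \left(-4 - -7\right) = -182 + \left(-4 + 7\right)^{2} - \left(-4 + 7\right) = -182 + 3^{2} - 3 = -182 + 9 - 3 = -176$)
$x{\left(V,P \right)} = - 176 P$
$\frac{x{\left(-610,-485 \right)}}{586355} = \frac{\left(-176\right) \left(-485\right)}{586355} = 85360 \cdot \frac{1}{586355} = \frac{1552}{10661}$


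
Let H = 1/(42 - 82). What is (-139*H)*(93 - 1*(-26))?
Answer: 16541/40 ≈ 413.52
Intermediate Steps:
H = -1/40 (H = 1/(-40) = -1/40 ≈ -0.025000)
(-139*H)*(93 - 1*(-26)) = (-139*(-1/40))*(93 - 1*(-26)) = 139*(93 + 26)/40 = (139/40)*119 = 16541/40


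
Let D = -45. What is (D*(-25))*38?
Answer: 42750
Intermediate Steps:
(D*(-25))*38 = -45*(-25)*38 = 1125*38 = 42750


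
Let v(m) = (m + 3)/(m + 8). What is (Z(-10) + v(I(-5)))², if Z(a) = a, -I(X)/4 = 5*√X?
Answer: (-156071*I + 27720*√5)/(16*(-121*I + 20*√5)) ≈ 81.338 + 1.9543*I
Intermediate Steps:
I(X) = -20*√X
v(m) = (3 + m)/(8 + m)
(Z(-10) + v(I(-5)))² = (-10 + (3 - 20*I*√5)/(8 - 20*I*√5))²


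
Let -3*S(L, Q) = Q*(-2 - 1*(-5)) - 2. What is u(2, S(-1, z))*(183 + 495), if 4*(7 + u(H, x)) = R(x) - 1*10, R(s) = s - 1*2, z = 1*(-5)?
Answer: -11639/2 ≈ -5819.5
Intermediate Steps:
z = -5
R(s) = -2 + s (R(s) = s - 2 = -2 + s)
S(L, Q) = 2/3 - Q (S(L, Q) = -(Q*(-2 - 1*(-5)) - 2)/3 = -(Q*(-2 + 5) - 2)/3 = -(Q*3 - 2)/3 = -(3*Q - 2)/3 = -(-2 + 3*Q)/3 = 2/3 - Q)
u(H, x) = -10 + x/4 (u(H, x) = -7 + ((-2 + x) - 1*10)/4 = -7 + ((-2 + x) - 10)/4 = -7 + (-12 + x)/4 = -7 + (-3 + x/4) = -10 + x/4)
u(2, S(-1, z))*(183 + 495) = (-10 + (2/3 - 1*(-5))/4)*(183 + 495) = (-10 + (2/3 + 5)/4)*678 = (-10 + (1/4)*(17/3))*678 = (-10 + 17/12)*678 = -103/12*678 = -11639/2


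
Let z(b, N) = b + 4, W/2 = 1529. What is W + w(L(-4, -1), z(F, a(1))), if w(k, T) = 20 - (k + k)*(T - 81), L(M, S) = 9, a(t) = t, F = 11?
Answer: 4266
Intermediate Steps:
W = 3058 (W = 2*1529 = 3058)
z(b, N) = 4 + b
w(k, T) = 20 - 2*k*(-81 + T)
W + w(L(-4, -1), z(F, a(1))) = 3058 + (20 + 162*9 - 2*(4 + 11)*9) = 3058 + (20 + 1458 - 2*15*9) = 3058 + (20 + 1458 - 270) = 3058 + 1208 = 4266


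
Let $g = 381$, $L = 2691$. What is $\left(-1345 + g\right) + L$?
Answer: $1727$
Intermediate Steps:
$\left(-1345 + g\right) + L = \left(-1345 + 381\right) + 2691 = -964 + 2691 = 1727$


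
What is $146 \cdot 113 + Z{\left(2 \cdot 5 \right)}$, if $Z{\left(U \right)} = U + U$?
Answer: $16518$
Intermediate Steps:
$Z{\left(U \right)} = 2 U$
$146 \cdot 113 + Z{\left(2 \cdot 5 \right)} = 146 \cdot 113 + 2 \cdot 2 \cdot 5 = 16498 + 2 \cdot 10 = 16498 + 20 = 16518$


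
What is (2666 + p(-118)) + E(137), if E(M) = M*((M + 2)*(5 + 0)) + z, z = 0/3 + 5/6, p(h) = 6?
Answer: 587327/6 ≈ 97888.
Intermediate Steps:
z = ⅚ (z = 0*(⅓) + 5*(⅙) = 0 + ⅚ = ⅚ ≈ 0.83333)
E(M) = ⅚ + M*(10 + 5*M) (E(M) = M*((M + 2)*(5 + 0)) + ⅚ = M*((2 + M)*5) + ⅚ = M*(10 + 5*M) + ⅚ = ⅚ + M*(10 + 5*M))
(2666 + p(-118)) + E(137) = (2666 + 6) + (⅚ + 5*137² + 10*137) = 2672 + (⅚ + 5*18769 + 1370) = 2672 + (⅚ + 93845 + 1370) = 2672 + 571295/6 = 587327/6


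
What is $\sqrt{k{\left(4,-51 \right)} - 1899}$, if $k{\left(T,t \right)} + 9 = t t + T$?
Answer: $\sqrt{697} \approx 26.401$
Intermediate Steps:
$k{\left(T,t \right)} = -9 + T + t^{2}$ ($k{\left(T,t \right)} = -9 + \left(t t + T\right) = -9 + \left(t^{2} + T\right) = -9 + \left(T + t^{2}\right) = -9 + T + t^{2}$)
$\sqrt{k{\left(4,-51 \right)} - 1899} = \sqrt{\left(-9 + 4 + \left(-51\right)^{2}\right) - 1899} = \sqrt{\left(-9 + 4 + 2601\right) - 1899} = \sqrt{2596 - 1899} = \sqrt{697}$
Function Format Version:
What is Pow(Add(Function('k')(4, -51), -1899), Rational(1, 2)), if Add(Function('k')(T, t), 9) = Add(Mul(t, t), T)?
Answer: Pow(697, Rational(1, 2)) ≈ 26.401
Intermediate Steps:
Function('k')(T, t) = Add(-9, T, Pow(t, 2)) (Function('k')(T, t) = Add(-9, Add(Mul(t, t), T)) = Add(-9, Add(Pow(t, 2), T)) = Add(-9, Add(T, Pow(t, 2))) = Add(-9, T, Pow(t, 2)))
Pow(Add(Function('k')(4, -51), -1899), Rational(1, 2)) = Pow(Add(Add(-9, 4, Pow(-51, 2)), -1899), Rational(1, 2)) = Pow(Add(Add(-9, 4, 2601), -1899), Rational(1, 2)) = Pow(Add(2596, -1899), Rational(1, 2)) = Pow(697, Rational(1, 2))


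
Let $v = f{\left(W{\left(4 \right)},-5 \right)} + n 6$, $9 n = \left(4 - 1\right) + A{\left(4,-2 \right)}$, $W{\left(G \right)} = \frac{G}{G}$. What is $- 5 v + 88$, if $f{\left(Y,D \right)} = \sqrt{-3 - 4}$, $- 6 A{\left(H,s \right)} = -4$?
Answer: $\frac{682}{9} - 5 i \sqrt{7} \approx 75.778 - 13.229 i$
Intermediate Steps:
$W{\left(G \right)} = 1$
$A{\left(H,s \right)} = \frac{2}{3}$ ($A{\left(H,s \right)} = \left(- \frac{1}{6}\right) \left(-4\right) = \frac{2}{3}$)
$n = \frac{11}{27}$ ($n = \frac{\left(4 - 1\right) + \frac{2}{3}}{9} = \frac{3 + \frac{2}{3}}{9} = \frac{1}{9} \cdot \frac{11}{3} = \frac{11}{27} \approx 0.40741$)
$f{\left(Y,D \right)} = i \sqrt{7}$ ($f{\left(Y,D \right)} = \sqrt{-7} = i \sqrt{7}$)
$v = \frac{22}{9} + i \sqrt{7}$ ($v = i \sqrt{7} + \frac{11}{27} \cdot 6 = i \sqrt{7} + \frac{22}{9} = \frac{22}{9} + i \sqrt{7} \approx 2.4444 + 2.6458 i$)
$- 5 v + 88 = - 5 \left(\frac{22}{9} + i \sqrt{7}\right) + 88 = \left(- \frac{110}{9} - 5 i \sqrt{7}\right) + 88 = \frac{682}{9} - 5 i \sqrt{7}$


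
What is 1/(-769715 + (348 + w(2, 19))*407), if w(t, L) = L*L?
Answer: -1/481152 ≈ -2.0783e-6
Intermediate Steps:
w(t, L) = L**2
1/(-769715 + (348 + w(2, 19))*407) = 1/(-769715 + (348 + 19**2)*407) = 1/(-769715 + (348 + 361)*407) = 1/(-769715 + 709*407) = 1/(-769715 + 288563) = 1/(-481152) = -1/481152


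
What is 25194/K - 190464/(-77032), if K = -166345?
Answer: 11510058/4958935 ≈ 2.3211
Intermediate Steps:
25194/K - 190464/(-77032) = 25194/(-166345) - 190464/(-77032) = 25194*(-1/166345) - 190464*(-1/77032) = -78/515 + 23808/9629 = 11510058/4958935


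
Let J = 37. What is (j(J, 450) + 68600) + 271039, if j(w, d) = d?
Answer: 340089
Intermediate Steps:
(j(J, 450) + 68600) + 271039 = (450 + 68600) + 271039 = 69050 + 271039 = 340089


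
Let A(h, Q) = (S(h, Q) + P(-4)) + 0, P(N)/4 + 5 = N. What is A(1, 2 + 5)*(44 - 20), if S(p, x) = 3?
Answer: -792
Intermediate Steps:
P(N) = -20 + 4*N
A(h, Q) = -33 (A(h, Q) = (3 + (-20 + 4*(-4))) + 0 = (3 + (-20 - 16)) + 0 = (3 - 36) + 0 = -33 + 0 = -33)
A(1, 2 + 5)*(44 - 20) = -33*(44 - 20) = -33*24 = -792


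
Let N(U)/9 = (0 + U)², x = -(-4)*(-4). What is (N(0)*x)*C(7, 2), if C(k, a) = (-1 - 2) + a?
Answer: 0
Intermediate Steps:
C(k, a) = -3 + a
x = -16 (x = -1*16 = -16)
N(U) = 9*U² (N(U) = 9*(0 + U)² = 9*U²)
(N(0)*x)*C(7, 2) = ((9*0²)*(-16))*(-3 + 2) = ((9*0)*(-16))*(-1) = (0*(-16))*(-1) = 0*(-1) = 0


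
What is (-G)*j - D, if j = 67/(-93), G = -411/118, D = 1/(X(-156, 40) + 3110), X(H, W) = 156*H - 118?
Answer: -97956459/39038176 ≈ -2.5092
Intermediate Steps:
X(H, W) = -118 + 156*H
D = -1/21344 (D = 1/((-118 + 156*(-156)) + 3110) = 1/((-118 - 24336) + 3110) = 1/(-24454 + 3110) = 1/(-21344) = -1/21344 ≈ -4.6852e-5)
G = -411/118 (G = -411*1/118 = -411/118 ≈ -3.4831)
j = -67/93 (j = 67*(-1/93) = -67/93 ≈ -0.72043)
(-G)*j - D = -1*(-411/118)*(-67/93) - 1*(-1/21344) = (411/118)*(-67/93) + 1/21344 = -9179/3658 + 1/21344 = -97956459/39038176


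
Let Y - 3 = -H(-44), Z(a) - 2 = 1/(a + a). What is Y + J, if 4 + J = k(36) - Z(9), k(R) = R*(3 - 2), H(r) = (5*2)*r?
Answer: 8513/18 ≈ 472.94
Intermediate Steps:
Z(a) = 2 + 1/(2*a) (Z(a) = 2 + 1/(a + a) = 2 + 1/(2*a))
H(r) = 10*r
k(R) = R (k(R) = R*1 = R)
J = 539/18 (J = -4 + (36 - (2 + (½)/9)) = -4 + (36 - (2 + (½)*(⅑))) = -4 + (36 - (2 + 1/18)) = -4 + (36 - 1*37/18) = -4 + (36 - 37/18) = -4 + 611/18 = 539/18 ≈ 29.944)
Y = 443 (Y = 3 - 10*(-44) = 3 - 1*(-440) = 3 + 440 = 443)
Y + J = 443 + 539/18 = 8513/18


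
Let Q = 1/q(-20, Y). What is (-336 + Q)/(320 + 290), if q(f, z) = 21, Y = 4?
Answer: -1411/2562 ≈ -0.55074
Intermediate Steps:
Q = 1/21 ≈ 0.047619
(-336 + Q)/(320 + 290) = (-336 + 1/21)/(320 + 290) = -7055/21/610 = -7055/21*1/610 = -1411/2562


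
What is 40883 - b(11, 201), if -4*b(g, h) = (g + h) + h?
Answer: 163945/4 ≈ 40986.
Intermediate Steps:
b(g, h) = -h/2 - g/4 (b(g, h) = -((g + h) + h)/4 = -(g + 2*h)/4 = -h/2 - g/4)
40883 - b(11, 201) = 40883 - (-½*201 - ¼*11) = 40883 - (-201/2 - 11/4) = 40883 - 1*(-413/4) = 40883 + 413/4 = 163945/4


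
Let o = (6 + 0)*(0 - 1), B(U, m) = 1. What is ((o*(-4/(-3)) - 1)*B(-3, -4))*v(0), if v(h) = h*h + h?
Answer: 0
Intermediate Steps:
v(h) = h + h**2 (v(h) = h**2 + h = h + h**2)
o = -6 (o = 6*(-1) = -6)
((o*(-4/(-3)) - 1)*B(-3, -4))*v(0) = ((-(-24)/(-3) - 1)*1)*(0*(1 + 0)) = ((-(-24)*(-1)/3 - 1)*1)*(0*1) = ((-6*4/3 - 1)*1)*0 = ((-8 - 1)*1)*0 = -9*1*0 = -9*0 = 0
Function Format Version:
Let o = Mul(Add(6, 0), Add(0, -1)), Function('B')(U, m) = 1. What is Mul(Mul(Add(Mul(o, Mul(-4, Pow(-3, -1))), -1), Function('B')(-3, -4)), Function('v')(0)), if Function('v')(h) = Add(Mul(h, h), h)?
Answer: 0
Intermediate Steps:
Function('v')(h) = Add(h, Pow(h, 2)) (Function('v')(h) = Add(Pow(h, 2), h) = Add(h, Pow(h, 2)))
o = -6 (o = Mul(6, -1) = -6)
Mul(Mul(Add(Mul(o, Mul(-4, Pow(-3, -1))), -1), Function('B')(-3, -4)), Function('v')(0)) = Mul(Mul(Add(Mul(-6, Mul(-4, Pow(-3, -1))), -1), 1), Mul(0, Add(1, 0))) = Mul(Mul(Add(Mul(-6, Mul(-4, Rational(-1, 3))), -1), 1), Mul(0, 1)) = Mul(Mul(Add(Mul(-6, Rational(4, 3)), -1), 1), 0) = Mul(Mul(Add(-8, -1), 1), 0) = Mul(Mul(-9, 1), 0) = Mul(-9, 0) = 0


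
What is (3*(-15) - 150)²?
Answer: 38025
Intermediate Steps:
(3*(-15) - 150)² = (-45 - 150)² = (-195)² = 38025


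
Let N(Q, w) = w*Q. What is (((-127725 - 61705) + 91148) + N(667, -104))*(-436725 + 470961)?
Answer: -5739665400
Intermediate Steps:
N(Q, w) = Q*w
(((-127725 - 61705) + 91148) + N(667, -104))*(-436725 + 470961) = (((-127725 - 61705) + 91148) + 667*(-104))*(-436725 + 470961) = ((-189430 + 91148) - 69368)*34236 = (-98282 - 69368)*34236 = -167650*34236 = -5739665400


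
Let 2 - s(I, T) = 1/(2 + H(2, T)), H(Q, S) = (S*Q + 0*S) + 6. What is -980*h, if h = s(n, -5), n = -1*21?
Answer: -2450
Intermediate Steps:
n = -21
H(Q, S) = 6 + Q*S (H(Q, S) = (Q*S + 0) + 6 = Q*S + 6 = 6 + Q*S)
s(I, T) = 2 - 1/(8 + 2*T) (s(I, T) = 2 - 1/(2 + (6 + 2*T)) = 2 - 1/(8 + 2*T))
h = 5/2 (h = (15 + 4*(-5))/(2*(4 - 5)) = (1/2)*(15 - 20)/(-1) = (1/2)*(-1)*(-5) = 5/2 ≈ 2.5000)
-980*h = -980*5/2 = -2450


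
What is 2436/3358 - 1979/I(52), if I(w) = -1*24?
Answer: 3351973/40296 ≈ 83.184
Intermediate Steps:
I(w) = -24
2436/3358 - 1979/I(52) = 2436/3358 - 1979/(-24) = 2436*(1/3358) - 1979*(-1/24) = 1218/1679 + 1979/24 = 3351973/40296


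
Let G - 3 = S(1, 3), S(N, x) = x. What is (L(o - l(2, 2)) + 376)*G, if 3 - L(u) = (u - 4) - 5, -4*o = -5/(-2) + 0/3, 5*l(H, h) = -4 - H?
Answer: 46491/20 ≈ 2324.6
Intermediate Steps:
l(H, h) = -⅘ - H/5 (l(H, h) = (-4 - H)/5 = -⅘ - H/5)
o = -5/8 (o = -(-5/(-2) + 0/3)/4 = -(-5*(-½) + 0*(⅓))/4 = -(5/2 + 0)/4 = -¼*5/2 = -5/8 ≈ -0.62500)
G = 6 (G = 3 + 3 = 6)
L(u) = 12 - u (L(u) = 3 - ((u - 4) - 5) = 3 - ((-4 + u) - 5) = 3 - (-9 + u) = 3 + (9 - u) = 12 - u)
(L(o - l(2, 2)) + 376)*G = ((12 - (-5/8 - (-⅘ - ⅕*2))) + 376)*6 = ((12 - (-5/8 - (-⅘ - ⅖))) + 376)*6 = ((12 - (-5/8 - 1*(-6/5))) + 376)*6 = ((12 - (-5/8 + 6/5)) + 376)*6 = ((12 - 1*23/40) + 376)*6 = ((12 - 23/40) + 376)*6 = (457/40 + 376)*6 = (15497/40)*6 = 46491/20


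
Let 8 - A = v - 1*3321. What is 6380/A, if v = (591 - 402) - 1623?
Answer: 580/433 ≈ 1.3395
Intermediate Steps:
v = -1434 (v = 189 - 1623 = -1434)
A = 4763 (A = 8 - (-1434 - 1*3321) = 8 - (-1434 - 3321) = 8 - 1*(-4755) = 8 + 4755 = 4763)
6380/A = 6380/4763 = 6380*(1/4763) = 580/433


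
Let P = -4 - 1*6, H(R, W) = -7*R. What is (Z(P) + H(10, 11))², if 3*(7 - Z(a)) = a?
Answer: 32041/9 ≈ 3560.1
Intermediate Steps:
P = -10 (P = -4 - 6 = -10)
Z(a) = 7 - a/3
(Z(P) + H(10, 11))² = ((7 - ⅓*(-10)) - 7*10)² = ((7 + 10/3) - 70)² = (31/3 - 70)² = (-179/3)² = 32041/9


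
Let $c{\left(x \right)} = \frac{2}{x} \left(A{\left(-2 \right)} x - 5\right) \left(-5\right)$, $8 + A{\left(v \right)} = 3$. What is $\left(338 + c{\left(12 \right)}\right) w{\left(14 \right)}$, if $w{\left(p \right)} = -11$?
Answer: $- \frac{25883}{6} \approx -4313.8$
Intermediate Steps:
$A{\left(v \right)} = -5$ ($A{\left(v \right)} = -8 + 3 = -5$)
$c{\left(x \right)} = - \frac{10 \left(-5 - 5 x\right)}{x}$ ($c{\left(x \right)} = \frac{2}{x} \left(- 5 x - 5\right) \left(-5\right) = \frac{2}{x} \left(-5 - 5 x\right) \left(-5\right) = \frac{2 \left(-5 - 5 x\right)}{x} \left(-5\right) = - \frac{10 \left(-5 - 5 x\right)}{x}$)
$\left(338 + c{\left(12 \right)}\right) w{\left(14 \right)} = \left(338 + \left(50 + \frac{50}{12}\right)\right) \left(-11\right) = \left(338 + \left(50 + 50 \cdot \frac{1}{12}\right)\right) \left(-11\right) = \left(338 + \left(50 + \frac{25}{6}\right)\right) \left(-11\right) = \left(338 + \frac{325}{6}\right) \left(-11\right) = \frac{2353}{6} \left(-11\right) = - \frac{25883}{6}$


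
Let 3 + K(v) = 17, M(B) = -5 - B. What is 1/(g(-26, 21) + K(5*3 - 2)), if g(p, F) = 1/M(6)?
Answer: 11/153 ≈ 0.071895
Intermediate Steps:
g(p, F) = -1/11 (g(p, F) = 1/(-5 - 1*6) = 1/(-5 - 6) = 1/(-11) = -1/11)
K(v) = 14 (K(v) = -3 + 17 = 14)
1/(g(-26, 21) + K(5*3 - 2)) = 1/(-1/11 + 14) = 1/(153/11) = 11/153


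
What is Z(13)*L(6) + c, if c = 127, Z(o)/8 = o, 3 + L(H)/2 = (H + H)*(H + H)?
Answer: 29455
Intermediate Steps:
L(H) = -6 + 8*H² (L(H) = -6 + 2*((H + H)*(H + H)) = -6 + 2*((2*H)*(2*H)) = -6 + 2*(4*H²) = -6 + 8*H²)
Z(o) = 8*o
Z(13)*L(6) + c = (8*13)*(-6 + 8*6²) + 127 = 104*(-6 + 8*36) + 127 = 104*(-6 + 288) + 127 = 104*282 + 127 = 29328 + 127 = 29455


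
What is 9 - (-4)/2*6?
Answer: 21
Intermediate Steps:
9 - (-4)/2*6 = 9 - 1*(-2)*6 = 9 + 2*6 = 9 + 12 = 21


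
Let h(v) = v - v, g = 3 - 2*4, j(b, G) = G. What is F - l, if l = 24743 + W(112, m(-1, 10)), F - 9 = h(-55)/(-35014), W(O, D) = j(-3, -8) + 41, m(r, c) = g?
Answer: -24767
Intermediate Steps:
g = -5 (g = 3 - 8 = -5)
m(r, c) = -5
h(v) = 0
W(O, D) = 33 (W(O, D) = -8 + 41 = 33)
F = 9 (F = 9 + 0/(-35014) = 9 + 0*(-1/35014) = 9 + 0 = 9)
l = 24776 (l = 24743 + 33 = 24776)
F - l = 9 - 1*24776 = 9 - 24776 = -24767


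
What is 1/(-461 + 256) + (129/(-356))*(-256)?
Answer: 1692391/18245 ≈ 92.759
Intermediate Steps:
1/(-461 + 256) + (129/(-356))*(-256) = 1/(-205) + (129*(-1/356))*(-256) = -1/205 - 129/356*(-256) = -1/205 + 8256/89 = 1692391/18245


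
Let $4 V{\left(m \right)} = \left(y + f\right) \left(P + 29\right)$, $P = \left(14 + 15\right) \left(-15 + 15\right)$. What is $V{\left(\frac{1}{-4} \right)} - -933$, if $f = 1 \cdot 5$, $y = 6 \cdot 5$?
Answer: $\frac{4747}{4} \approx 1186.8$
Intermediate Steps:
$y = 30$
$f = 5$
$P = 0$ ($P = 29 \cdot 0 = 0$)
$V{\left(m \right)} = \frac{1015}{4}$ ($V{\left(m \right)} = \frac{\left(30 + 5\right) \left(0 + 29\right)}{4} = \frac{35 \cdot 29}{4} = \frac{1}{4} \cdot 1015 = \frac{1015}{4}$)
$V{\left(\frac{1}{-4} \right)} - -933 = \frac{1015}{4} - -933 = \frac{1015}{4} + 933 = \frac{4747}{4}$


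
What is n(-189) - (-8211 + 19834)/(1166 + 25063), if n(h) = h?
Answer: -4968904/26229 ≈ -189.44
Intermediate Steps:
n(-189) - (-8211 + 19834)/(1166 + 25063) = -189 - (-8211 + 19834)/(1166 + 25063) = -189 - 11623/26229 = -4968904/26229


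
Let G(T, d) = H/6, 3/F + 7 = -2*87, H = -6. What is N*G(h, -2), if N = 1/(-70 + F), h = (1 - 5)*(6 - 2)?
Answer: 181/12673 ≈ 0.014282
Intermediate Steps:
F = -3/181 (F = 3/(-7 - 2*87) = 3/(-7 - 174) = 3/(-181) = 3*(-1/181) = -3/181 ≈ -0.016575)
h = -16 (h = -4*4 = -16)
G(T, d) = -1 (G(T, d) = -6/6 = -6*1/6 = -1)
N = -181/12673 (N = 1/(-70 - 3/181) = 1/(-12673/181) = -181/12673 ≈ -0.014282)
N*G(h, -2) = -181/12673*(-1) = 181/12673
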